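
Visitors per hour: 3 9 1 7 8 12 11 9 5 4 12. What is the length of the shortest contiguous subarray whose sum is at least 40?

4

add 3: running sum 3 < 40
add 9: running sum 12 < 40
add 1: running sum 13 < 40
add 7: running sum 20 < 40
add 8: running sum 28 < 40
end 5: [3, 9, 1, 7, 8, 12] sum 40, len 6
end 6: [9, 1, 7, 8, 12, 11] sum 48, len 6
end 7: [8, 12, 11, 9] sum 40, len 4
end 8: [8, 12, 11, 9, 5] sum 45, len 5
end 9: [12, 11, 9, 5, 4] sum 41, len 5
end 10: [11, 9, 5, 4, 12] sum 41, len 5
Shortest qualifying length: 4.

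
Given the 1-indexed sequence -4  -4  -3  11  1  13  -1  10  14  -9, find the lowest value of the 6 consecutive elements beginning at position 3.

Elements at indices 3..8: -3, 11, 1, 13, -1, 10
min(-3, 11, 1, 13, -1, 10) = -3

-3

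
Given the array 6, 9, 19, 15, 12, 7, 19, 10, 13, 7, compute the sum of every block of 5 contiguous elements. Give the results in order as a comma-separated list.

[6, 9, 19, 15, 12] → sum 61
[9, 19, 15, 12, 7] → sum 62
[19, 15, 12, 7, 19] → sum 72
[15, 12, 7, 19, 10] → sum 63
[12, 7, 19, 10, 13] → sum 61
[7, 19, 10, 13, 7] → sum 56

61, 62, 72, 63, 61, 56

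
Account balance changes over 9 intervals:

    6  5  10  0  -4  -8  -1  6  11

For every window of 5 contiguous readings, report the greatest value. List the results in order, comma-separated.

10, 10, 10, 6, 11

Sliding a size-5 window across the 9 values:
6 5 10 0 -4 → max 10
5 10 0 -4 -8 → max 10
10 0 -4 -8 -1 → max 10
0 -4 -8 -1 6 → max 6
-4 -8 -1 6 11 → max 11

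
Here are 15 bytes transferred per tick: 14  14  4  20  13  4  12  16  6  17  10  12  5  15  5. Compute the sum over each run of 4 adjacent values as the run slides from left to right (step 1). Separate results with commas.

Sliding a size-4 window across the 15 values:
[14, 14, 4, 20] → sum 52
[14, 4, 20, 13] → sum 51
[4, 20, 13, 4] → sum 41
[20, 13, 4, 12] → sum 49
[13, 4, 12, 16] → sum 45
[4, 12, 16, 6] → sum 38
[12, 16, 6, 17] → sum 51
[16, 6, 17, 10] → sum 49
[6, 17, 10, 12] → sum 45
[17, 10, 12, 5] → sum 44
[10, 12, 5, 15] → sum 42
[12, 5, 15, 5] → sum 37

52, 51, 41, 49, 45, 38, 51, 49, 45, 44, 42, 37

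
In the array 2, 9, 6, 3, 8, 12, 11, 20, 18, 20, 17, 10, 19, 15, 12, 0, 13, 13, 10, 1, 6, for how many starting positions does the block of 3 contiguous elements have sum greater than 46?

4

[2, 9, 6] → sum 17
[9, 6, 3] → sum 18
[6, 3, 8] → sum 17
[3, 8, 12] → sum 23
[8, 12, 11] → sum 31
[12, 11, 20] → sum 43
[11, 20, 18] → sum 49  > 46 ✓
[20, 18, 20] → sum 58  > 46 ✓
[18, 20, 17] → sum 55  > 46 ✓
[20, 17, 10] → sum 47  > 46 ✓
[17, 10, 19] → sum 46
[10, 19, 15] → sum 44
[19, 15, 12] → sum 46
[15, 12, 0] → sum 27
[12, 0, 13] → sum 25
[0, 13, 13] → sum 26
[13, 13, 10] → sum 36
[13, 10, 1] → sum 24
[10, 1, 6] → sum 17
4 windows satisfy the condition.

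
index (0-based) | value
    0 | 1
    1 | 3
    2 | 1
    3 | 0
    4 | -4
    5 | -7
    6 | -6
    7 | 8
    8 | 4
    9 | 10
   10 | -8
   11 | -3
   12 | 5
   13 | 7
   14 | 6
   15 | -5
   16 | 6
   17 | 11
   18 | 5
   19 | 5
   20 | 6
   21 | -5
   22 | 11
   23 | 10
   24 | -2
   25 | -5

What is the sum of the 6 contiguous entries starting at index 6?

5

Elements at indices 6..11: -6, 8, 4, 10, -8, -3
sum(-6, 8, 4, 10, -8, -3) = 5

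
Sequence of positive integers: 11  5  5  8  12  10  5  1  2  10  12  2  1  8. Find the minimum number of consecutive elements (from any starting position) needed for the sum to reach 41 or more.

add 11: running sum 11 < 41
add 5: running sum 16 < 41
add 5: running sum 21 < 41
add 8: running sum 29 < 41
add 12: shortest ending here [11, 5, 5, 8, 12] sum 41, len 5
add 10: shortest ending here [11, 5, 5, 8, 12, 10] sum 51, len 6
add 5: shortest ending here [5, 5, 8, 12, 10, 5] sum 45, len 6
add 1: shortest ending here [5, 8, 12, 10, 5, 1] sum 41, len 6
add 2: shortest ending here [5, 8, 12, 10, 5, 1, 2] sum 43, len 7
add 10: shortest ending here [8, 12, 10, 5, 1, 2, 10] sum 48, len 7
add 12: shortest ending here [12, 10, 5, 1, 2, 10, 12] sum 52, len 7
add 2: shortest ending here [10, 5, 1, 2, 10, 12, 2] sum 42, len 7
add 1: shortest ending here [10, 5, 1, 2, 10, 12, 2, 1] sum 43, len 8
add 8: shortest ending here [5, 1, 2, 10, 12, 2, 1, 8] sum 41, len 8
Shortest qualifying length: 5.

5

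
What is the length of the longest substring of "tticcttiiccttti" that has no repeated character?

[t] len 1
[t] len 1
[t, i] len 2
[t, i, c] len 3
[c] len 1
[c, t] len 2
[t] len 1
[t, i] len 2
[i] len 1
[i, c] len 2
[c] len 1
[c, t] len 2
[t] len 1
[t] len 1
[t, i] len 2
Longest all-distinct length: 3.

3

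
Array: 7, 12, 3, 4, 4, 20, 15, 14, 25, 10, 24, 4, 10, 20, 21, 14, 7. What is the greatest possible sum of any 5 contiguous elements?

Each size-5 window and its sum:
7 12 3 4 4 → sum 30
12 3 4 4 20 → sum 43
3 4 4 20 15 → sum 46
4 4 20 15 14 → sum 57
4 20 15 14 25 → sum 78
20 15 14 25 10 → sum 84
15 14 25 10 24 → sum 88
14 25 10 24 4 → sum 77
25 10 24 4 10 → sum 73
10 24 4 10 20 → sum 68
24 4 10 20 21 → sum 79
4 10 20 21 14 → sum 69
10 20 21 14 7 → sum 72
Greatest of these is 88.

88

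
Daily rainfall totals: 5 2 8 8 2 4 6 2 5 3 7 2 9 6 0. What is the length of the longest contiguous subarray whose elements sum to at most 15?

4

→ 5: sum 5, len 1
→ 2: sum 7, len 2
→ 8: sum 15, len 3
→ 8 (dropped 5, 2, 8): sum 8, len 1
→ 2: sum 10, len 2
→ 4: sum 14, len 3
→ 6 (dropped 8): sum 12, len 3
→ 2: sum 14, len 4
→ 5 (dropped 2, 4): sum 13, len 3
→ 3 (dropped 6): sum 10, len 3
→ 7 (dropped 2): sum 15, len 3
→ 2 (dropped 5): sum 12, len 3
→ 9 (dropped 3, 7): sum 11, len 2
→ 6 (dropped 2): sum 15, len 2
→ 0: sum 15, len 3
Longest length seen: 4.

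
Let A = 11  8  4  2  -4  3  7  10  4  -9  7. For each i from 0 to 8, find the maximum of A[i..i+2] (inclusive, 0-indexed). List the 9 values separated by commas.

11, 8, 4, 3, 7, 10, 10, 10, 7

Sliding a size-3 window across the 11 values:
11 8 4 → max 11
8 4 2 → max 8
4 2 -4 → max 4
2 -4 3 → max 3
-4 3 7 → max 7
3 7 10 → max 10
7 10 4 → max 10
10 4 -9 → max 10
4 -9 7 → max 7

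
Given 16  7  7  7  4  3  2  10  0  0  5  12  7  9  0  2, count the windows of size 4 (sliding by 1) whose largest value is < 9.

16 7 7 7 → max 16
7 7 7 4 → max 7  < 9 ✓
7 7 4 3 → max 7  < 9 ✓
7 4 3 2 → max 7  < 9 ✓
4 3 2 10 → max 10
3 2 10 0 → max 10
2 10 0 0 → max 10
10 0 0 5 → max 10
0 0 5 12 → max 12
0 5 12 7 → max 12
5 12 7 9 → max 12
12 7 9 0 → max 12
7 9 0 2 → max 9
3 windows satisfy the condition.

3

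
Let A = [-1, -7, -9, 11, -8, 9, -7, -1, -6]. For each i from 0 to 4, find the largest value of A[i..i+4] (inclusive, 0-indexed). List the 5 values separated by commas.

11, 11, 11, 11, 9

[-1, -7, -9, 11, -8] → max 11
[-7, -9, 11, -8, 9] → max 11
[-9, 11, -8, 9, -7] → max 11
[11, -8, 9, -7, -1] → max 11
[-8, 9, -7, -1, -6] → max 9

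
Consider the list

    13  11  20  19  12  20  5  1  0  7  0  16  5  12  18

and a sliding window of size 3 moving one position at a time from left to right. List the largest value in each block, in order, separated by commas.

13 11 20 → max 20
11 20 19 → max 20
20 19 12 → max 20
19 12 20 → max 20
12 20 5 → max 20
20 5 1 → max 20
5 1 0 → max 5
1 0 7 → max 7
0 7 0 → max 7
7 0 16 → max 16
0 16 5 → max 16
16 5 12 → max 16
5 12 18 → max 18

20, 20, 20, 20, 20, 20, 5, 7, 7, 16, 16, 16, 18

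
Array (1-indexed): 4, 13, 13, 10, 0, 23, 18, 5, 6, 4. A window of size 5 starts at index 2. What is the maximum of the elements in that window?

Elements at indices 2..6: 13, 13, 10, 0, 23
max(13, 13, 10, 0, 23) = 23

23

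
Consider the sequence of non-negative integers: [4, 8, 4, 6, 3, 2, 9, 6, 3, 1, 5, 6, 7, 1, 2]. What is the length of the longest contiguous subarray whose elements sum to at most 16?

4

add 4: [4] sum 4, len 1
add 8: [4, 8] sum 12, len 2
add 4: [4, 8, 4] sum 16, len 3
add 6: [4, 6] sum 10, len 2
add 3: [4, 6, 3] sum 13, len 3
add 2: [4, 6, 3, 2] sum 15, len 4
add 9: [3, 2, 9] sum 14, len 3
add 6: [9, 6] sum 15, len 2
add 3: [6, 3] sum 9, len 2
add 1: [6, 3, 1] sum 10, len 3
add 5: [6, 3, 1, 5] sum 15, len 4
add 6: [3, 1, 5, 6] sum 15, len 4
add 7: [6, 7] sum 13, len 2
add 1: [6, 7, 1] sum 14, len 3
add 2: [6, 7, 1, 2] sum 16, len 4
Longest length seen: 4.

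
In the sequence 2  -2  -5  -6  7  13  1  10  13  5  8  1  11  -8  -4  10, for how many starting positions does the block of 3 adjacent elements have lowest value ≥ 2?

2

(2, -2, -5) → min -5
(-2, -5, -6) → min -6
(-5, -6, 7) → min -6
(-6, 7, 13) → min -6
(7, 13, 1) → min 1
(13, 1, 10) → min 1
(1, 10, 13) → min 1
(10, 13, 5) → min 5  ≥ 2 ✓
(13, 5, 8) → min 5  ≥ 2 ✓
(5, 8, 1) → min 1
(8, 1, 11) → min 1
(1, 11, -8) → min -8
(11, -8, -4) → min -8
(-8, -4, 10) → min -8
2 windows satisfy the condition.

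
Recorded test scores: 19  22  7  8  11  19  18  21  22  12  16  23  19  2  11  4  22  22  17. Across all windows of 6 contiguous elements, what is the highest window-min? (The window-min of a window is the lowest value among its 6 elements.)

12

Window mins for each of the 14 positions:
[19, 22, 7, 8, 11, 19] → min 7
[22, 7, 8, 11, 19, 18] → min 7
[7, 8, 11, 19, 18, 21] → min 7
[8, 11, 19, 18, 21, 22] → min 8
[11, 19, 18, 21, 22, 12] → min 11
[19, 18, 21, 22, 12, 16] → min 12
[18, 21, 22, 12, 16, 23] → min 12
[21, 22, 12, 16, 23, 19] → min 12
[22, 12, 16, 23, 19, 2] → min 2
[12, 16, 23, 19, 2, 11] → min 2
[16, 23, 19, 2, 11, 4] → min 2
[23, 19, 2, 11, 4, 22] → min 2
[19, 2, 11, 4, 22, 22] → min 2
[2, 11, 4, 22, 22, 17] → min 2
Highest of these is 12.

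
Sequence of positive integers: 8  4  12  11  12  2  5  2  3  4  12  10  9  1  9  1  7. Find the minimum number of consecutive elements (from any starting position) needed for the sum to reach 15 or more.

add 8: running sum 8 < 15
add 4: running sum 12 < 15
add 12: shortest ending here [4, 12] sum 16, len 2
add 11: shortest ending here [12, 11] sum 23, len 2
add 12: shortest ending here [11, 12] sum 23, len 2
add 2: shortest ending here [11, 12, 2] sum 25, len 3
add 5: shortest ending here [12, 2, 5] sum 19, len 3
add 2: shortest ending here [12, 2, 5, 2] sum 21, len 4
add 3: shortest ending here [12, 2, 5, 2, 3] sum 24, len 5
add 4: shortest ending here [2, 5, 2, 3, 4] sum 16, len 5
add 12: shortest ending here [4, 12] sum 16, len 2
add 10: shortest ending here [12, 10] sum 22, len 2
add 9: shortest ending here [10, 9] sum 19, len 2
add 1: shortest ending here [10, 9, 1] sum 20, len 3
add 9: shortest ending here [9, 1, 9] sum 19, len 3
add 1: shortest ending here [9, 1, 9, 1] sum 20, len 4
add 7: shortest ending here [9, 1, 7] sum 17, len 3
Shortest qualifying length: 2.

2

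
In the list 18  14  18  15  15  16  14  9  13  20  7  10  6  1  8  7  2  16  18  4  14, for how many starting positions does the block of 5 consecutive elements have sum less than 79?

18 14 18 15 15 → sum 80
14 18 15 15 16 → sum 78  < 79 ✓
18 15 15 16 14 → sum 78  < 79 ✓
15 15 16 14 9 → sum 69  < 79 ✓
15 16 14 9 13 → sum 67  < 79 ✓
16 14 9 13 20 → sum 72  < 79 ✓
14 9 13 20 7 → sum 63  < 79 ✓
9 13 20 7 10 → sum 59  < 79 ✓
13 20 7 10 6 → sum 56  < 79 ✓
20 7 10 6 1 → sum 44  < 79 ✓
7 10 6 1 8 → sum 32  < 79 ✓
10 6 1 8 7 → sum 32  < 79 ✓
6 1 8 7 2 → sum 24  < 79 ✓
1 8 7 2 16 → sum 34  < 79 ✓
8 7 2 16 18 → sum 51  < 79 ✓
7 2 16 18 4 → sum 47  < 79 ✓
2 16 18 4 14 → sum 54  < 79 ✓
16 windows satisfy the condition.

16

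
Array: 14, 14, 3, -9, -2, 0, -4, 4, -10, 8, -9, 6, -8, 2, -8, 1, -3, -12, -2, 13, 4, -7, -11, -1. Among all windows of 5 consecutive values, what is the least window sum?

-24

(14, 14, 3, -9, -2) → sum 20
(14, 3, -9, -2, 0) → sum 6
(3, -9, -2, 0, -4) → sum -12
(-9, -2, 0, -4, 4) → sum -11
(-2, 0, -4, 4, -10) → sum -12
(0, -4, 4, -10, 8) → sum -2
(-4, 4, -10, 8, -9) → sum -11
(4, -10, 8, -9, 6) → sum -1
(-10, 8, -9, 6, -8) → sum -13
(8, -9, 6, -8, 2) → sum -1
(-9, 6, -8, 2, -8) → sum -17
(6, -8, 2, -8, 1) → sum -7
(-8, 2, -8, 1, -3) → sum -16
(2, -8, 1, -3, -12) → sum -20
(-8, 1, -3, -12, -2) → sum -24
(1, -3, -12, -2, 13) → sum -3
(-3, -12, -2, 13, 4) → sum 0
(-12, -2, 13, 4, -7) → sum -4
(-2, 13, 4, -7, -11) → sum -3
(13, 4, -7, -11, -1) → sum -2
Least of these is -24.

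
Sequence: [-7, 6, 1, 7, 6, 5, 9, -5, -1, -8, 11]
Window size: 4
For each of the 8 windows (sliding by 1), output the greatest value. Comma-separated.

(-7, 6, 1, 7) → max 7
(6, 1, 7, 6) → max 7
(1, 7, 6, 5) → max 7
(7, 6, 5, 9) → max 9
(6, 5, 9, -5) → max 9
(5, 9, -5, -1) → max 9
(9, -5, -1, -8) → max 9
(-5, -1, -8, 11) → max 11

7, 7, 7, 9, 9, 9, 9, 11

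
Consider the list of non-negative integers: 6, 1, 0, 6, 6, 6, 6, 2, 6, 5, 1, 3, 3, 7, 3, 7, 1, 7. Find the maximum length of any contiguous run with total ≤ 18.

→ 6: sum 6, len 1
→ 1: sum 7, len 2
→ 0: sum 7, len 3
→ 6: sum 13, len 4
→ 6 (dropped 6): sum 13, len 4
→ 6 (dropped 1): sum 18, len 4
→ 6 (dropped 0, 6): sum 18, len 3
→ 2 (dropped 6): sum 14, len 3
→ 6 (dropped 6): sum 14, len 3
→ 5 (dropped 6): sum 13, len 3
→ 1: sum 14, len 4
→ 3: sum 17, len 5
→ 3 (dropped 2): sum 18, len 5
→ 7 (dropped 6, 5): sum 14, len 4
→ 3: sum 17, len 5
→ 7 (dropped 1, 3, 3): sum 17, len 3
→ 1: sum 18, len 4
→ 7 (dropped 7): sum 18, len 4
Longest length seen: 5.

5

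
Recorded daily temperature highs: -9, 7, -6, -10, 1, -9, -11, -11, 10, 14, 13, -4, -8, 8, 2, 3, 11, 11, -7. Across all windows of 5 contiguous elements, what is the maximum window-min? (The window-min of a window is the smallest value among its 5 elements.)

2

[-9, 7, -6, -10, 1] → min -10
[7, -6, -10, 1, -9] → min -10
[-6, -10, 1, -9, -11] → min -11
[-10, 1, -9, -11, -11] → min -11
[1, -9, -11, -11, 10] → min -11
[-9, -11, -11, 10, 14] → min -11
[-11, -11, 10, 14, 13] → min -11
[-11, 10, 14, 13, -4] → min -11
[10, 14, 13, -4, -8] → min -8
[14, 13, -4, -8, 8] → min -8
[13, -4, -8, 8, 2] → min -8
[-4, -8, 8, 2, 3] → min -8
[-8, 8, 2, 3, 11] → min -8
[8, 2, 3, 11, 11] → min 2
[2, 3, 11, 11, -7] → min -7
Maximum of these is 2.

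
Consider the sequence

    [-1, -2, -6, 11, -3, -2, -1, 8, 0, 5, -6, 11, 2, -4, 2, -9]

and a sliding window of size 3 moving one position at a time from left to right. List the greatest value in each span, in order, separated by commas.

(-1, -2, -6) → max -1
(-2, -6, 11) → max 11
(-6, 11, -3) → max 11
(11, -3, -2) → max 11
(-3, -2, -1) → max -1
(-2, -1, 8) → max 8
(-1, 8, 0) → max 8
(8, 0, 5) → max 8
(0, 5, -6) → max 5
(5, -6, 11) → max 11
(-6, 11, 2) → max 11
(11, 2, -4) → max 11
(2, -4, 2) → max 2
(-4, 2, -9) → max 2

-1, 11, 11, 11, -1, 8, 8, 8, 5, 11, 11, 11, 2, 2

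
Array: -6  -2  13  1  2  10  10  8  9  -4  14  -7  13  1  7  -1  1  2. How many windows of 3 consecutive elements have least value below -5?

4

-6 -2 13 → min -6  < -5 ✓
-2 13 1 → min -2
13 1 2 → min 1
1 2 10 → min 1
2 10 10 → min 2
10 10 8 → min 8
10 8 9 → min 8
8 9 -4 → min -4
9 -4 14 → min -4
-4 14 -7 → min -7  < -5 ✓
14 -7 13 → min -7  < -5 ✓
-7 13 1 → min -7  < -5 ✓
13 1 7 → min 1
1 7 -1 → min -1
7 -1 1 → min -1
-1 1 2 → min -1
4 windows satisfy the condition.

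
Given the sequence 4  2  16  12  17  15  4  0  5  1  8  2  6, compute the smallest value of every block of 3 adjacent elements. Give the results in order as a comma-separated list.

2, 2, 12, 12, 4, 0, 0, 0, 1, 1, 2

Sliding a size-3 window across the 13 values:
[4, 2, 16] → min 2
[2, 16, 12] → min 2
[16, 12, 17] → min 12
[12, 17, 15] → min 12
[17, 15, 4] → min 4
[15, 4, 0] → min 0
[4, 0, 5] → min 0
[0, 5, 1] → min 0
[5, 1, 8] → min 1
[1, 8, 2] → min 1
[8, 2, 6] → min 2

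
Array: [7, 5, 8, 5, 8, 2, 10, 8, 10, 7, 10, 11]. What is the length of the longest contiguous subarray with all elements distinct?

4

[7] len 1
[7, 5] len 2
[7, 5, 8] len 3
[8, 5] len 2
[5, 8] len 2
[5, 8, 2] len 3
[5, 8, 2, 10] len 4
[2, 10, 8] len 3
[8, 10] len 2
[8, 10, 7] len 3
[7, 10] len 2
[7, 10, 11] len 3
Longest all-distinct length: 4.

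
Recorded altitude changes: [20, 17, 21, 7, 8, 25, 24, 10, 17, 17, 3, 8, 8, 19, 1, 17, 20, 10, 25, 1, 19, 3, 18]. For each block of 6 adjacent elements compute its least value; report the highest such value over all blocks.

20 17 21 7 8 25 → min 7
17 21 7 8 25 24 → min 7
21 7 8 25 24 10 → min 7
7 8 25 24 10 17 → min 7
8 25 24 10 17 17 → min 8
25 24 10 17 17 3 → min 3
24 10 17 17 3 8 → min 3
10 17 17 3 8 8 → min 3
17 17 3 8 8 19 → min 3
17 3 8 8 19 1 → min 1
3 8 8 19 1 17 → min 1
8 8 19 1 17 20 → min 1
8 19 1 17 20 10 → min 1
19 1 17 20 10 25 → min 1
1 17 20 10 25 1 → min 1
17 20 10 25 1 19 → min 1
20 10 25 1 19 3 → min 1
10 25 1 19 3 18 → min 1
Highest of these is 8.

8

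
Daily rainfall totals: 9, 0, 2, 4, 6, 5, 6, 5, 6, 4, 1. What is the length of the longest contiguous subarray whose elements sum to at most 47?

10

Extend to the right; shrink from the left whenever the sum exceeds 47:
add 9: [9] sum 9, len 1
add 0: [9, 0] sum 9, len 2
add 2: [9, 0, 2] sum 11, len 3
add 4: [9, 0, 2, 4] sum 15, len 4
add 6: [9, 0, 2, 4, 6] sum 21, len 5
add 5: [9, 0, 2, 4, 6, 5] sum 26, len 6
add 6: [9, 0, 2, 4, 6, 5, 6] sum 32, len 7
add 5: [9, 0, 2, 4, 6, 5, 6, 5] sum 37, len 8
add 6: [9, 0, 2, 4, 6, 5, 6, 5, 6] sum 43, len 9
add 4: [9, 0, 2, 4, 6, 5, 6, 5, 6, 4] sum 47, len 10
add 1: [0, 2, 4, 6, 5, 6, 5, 6, 4, 1] sum 39, len 10
Longest length seen: 10.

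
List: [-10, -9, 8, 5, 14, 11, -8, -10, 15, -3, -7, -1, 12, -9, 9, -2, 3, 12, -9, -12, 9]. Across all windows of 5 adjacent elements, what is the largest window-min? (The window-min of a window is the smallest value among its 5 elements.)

-7

[-10, -9, 8, 5, 14] → min -10
[-9, 8, 5, 14, 11] → min -9
[8, 5, 14, 11, -8] → min -8
[5, 14, 11, -8, -10] → min -10
[14, 11, -8, -10, 15] → min -10
[11, -8, -10, 15, -3] → min -10
[-8, -10, 15, -3, -7] → min -10
[-10, 15, -3, -7, -1] → min -10
[15, -3, -7, -1, 12] → min -7
[-3, -7, -1, 12, -9] → min -9
[-7, -1, 12, -9, 9] → min -9
[-1, 12, -9, 9, -2] → min -9
[12, -9, 9, -2, 3] → min -9
[-9, 9, -2, 3, 12] → min -9
[9, -2, 3, 12, -9] → min -9
[-2, 3, 12, -9, -12] → min -12
[3, 12, -9, -12, 9] → min -12
Largest of these is -7.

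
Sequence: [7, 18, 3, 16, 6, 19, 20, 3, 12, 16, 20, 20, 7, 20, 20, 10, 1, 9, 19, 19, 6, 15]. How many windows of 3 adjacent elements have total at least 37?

13

7 18 3 → sum 28
18 3 16 → sum 37  ≥ 37 ✓
3 16 6 → sum 25
16 6 19 → sum 41  ≥ 37 ✓
6 19 20 → sum 45  ≥ 37 ✓
19 20 3 → sum 42  ≥ 37 ✓
20 3 12 → sum 35
3 12 16 → sum 31
12 16 20 → sum 48  ≥ 37 ✓
16 20 20 → sum 56  ≥ 37 ✓
20 20 7 → sum 47  ≥ 37 ✓
20 7 20 → sum 47  ≥ 37 ✓
7 20 20 → sum 47  ≥ 37 ✓
20 20 10 → sum 50  ≥ 37 ✓
20 10 1 → sum 31
10 1 9 → sum 20
1 9 19 → sum 29
9 19 19 → sum 47  ≥ 37 ✓
19 19 6 → sum 44  ≥ 37 ✓
19 6 15 → sum 40  ≥ 37 ✓
13 windows satisfy the condition.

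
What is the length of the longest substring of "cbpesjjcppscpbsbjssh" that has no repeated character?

add c: [c] len 1
add b: [c, b] len 2
add p: [c, b, p] len 3
add e: [c, b, p, e] len 4
add s: [c, b, p, e, s] len 5
add j: [c, b, p, e, s, j] len 6
add j (repeat j, move left end past it): [j] len 1
add c: [j, c] len 2
add p: [j, c, p] len 3
add p (repeat p, move left end past it): [p] len 1
add s: [p, s] len 2
add c: [p, s, c] len 3
add p (repeat p, move left end past it): [s, c, p] len 3
add b: [s, c, p, b] len 4
add s (repeat s, move left end past it): [c, p, b, s] len 4
add b (repeat b, move left end past it): [s, b] len 2
add j: [s, b, j] len 3
add s (repeat s, move left end past it): [b, j, s] len 3
add s (repeat s, move left end past it): [s] len 1
add h: [s, h] len 2
Longest all-distinct length: 6.

6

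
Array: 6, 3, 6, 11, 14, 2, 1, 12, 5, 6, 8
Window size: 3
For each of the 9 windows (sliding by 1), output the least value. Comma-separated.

3, 3, 6, 2, 1, 1, 1, 5, 5

6 3 6 → min 3
3 6 11 → min 3
6 11 14 → min 6
11 14 2 → min 2
14 2 1 → min 1
2 1 12 → min 1
1 12 5 → min 1
12 5 6 → min 5
5 6 8 → min 5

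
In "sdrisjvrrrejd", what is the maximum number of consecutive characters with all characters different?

6

add s: [s] len 1
add d: [s, d] len 2
add r: [s, d, r] len 3
add i: [s, d, r, i] len 4
add s (repeat s, move left end past it): [d, r, i, s] len 4
add j: [d, r, i, s, j] len 5
add v: [d, r, i, s, j, v] len 6
add r (repeat r, move left end past it): [i, s, j, v, r] len 5
add r (repeat r, move left end past it): [r] len 1
add r (repeat r, move left end past it): [r] len 1
add e: [r, e] len 2
add j: [r, e, j] len 3
add d: [r, e, j, d] len 4
Longest all-distinct length: 6.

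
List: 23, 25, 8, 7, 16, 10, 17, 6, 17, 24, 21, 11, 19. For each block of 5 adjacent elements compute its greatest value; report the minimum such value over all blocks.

(23, 25, 8, 7, 16) → max 25
(25, 8, 7, 16, 10) → max 25
(8, 7, 16, 10, 17) → max 17
(7, 16, 10, 17, 6) → max 17
(16, 10, 17, 6, 17) → max 17
(10, 17, 6, 17, 24) → max 24
(17, 6, 17, 24, 21) → max 24
(6, 17, 24, 21, 11) → max 24
(17, 24, 21, 11, 19) → max 24
Minimum of these is 17.

17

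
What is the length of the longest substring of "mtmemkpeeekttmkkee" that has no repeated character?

add m: [m] len 1
add t: [m, t] len 2
add m (repeat m, move left end past it): [t, m] len 2
add e: [t, m, e] len 3
add m (repeat m, move left end past it): [e, m] len 2
add k: [e, m, k] len 3
add p: [e, m, k, p] len 4
add e (repeat e, move left end past it): [m, k, p, e] len 4
add e (repeat e, move left end past it): [e] len 1
add e (repeat e, move left end past it): [e] len 1
add k: [e, k] len 2
add t: [e, k, t] len 3
add t (repeat t, move left end past it): [t] len 1
add m: [t, m] len 2
add k: [t, m, k] len 3
add k (repeat k, move left end past it): [k] len 1
add e: [k, e] len 2
add e (repeat e, move left end past it): [e] len 1
Longest all-distinct length: 4.

4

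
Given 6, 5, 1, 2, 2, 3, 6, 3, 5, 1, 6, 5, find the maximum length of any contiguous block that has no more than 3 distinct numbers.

[6] 1 distinct, len 1
[6, 5] 2 distinct, len 2
[6, 5, 1] 3 distinct, len 3
[5, 1, 2] 3 distinct, len 3
[5, 1, 2, 2] 3 distinct, len 4
[1, 2, 2, 3] 3 distinct, len 4
[2, 2, 3, 6] 3 distinct, len 4
[2, 2, 3, 6, 3] 3 distinct, len 5
[3, 6, 3, 5] 3 distinct, len 4
[3, 5, 1] 3 distinct, len 3
[5, 1, 6] 3 distinct, len 3
[5, 1, 6, 5] 3 distinct, len 4
Longest length with ≤3 distinct: 5.

5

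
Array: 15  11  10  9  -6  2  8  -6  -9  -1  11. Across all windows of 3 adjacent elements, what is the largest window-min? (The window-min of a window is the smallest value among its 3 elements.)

[15, 11, 10] → min 10
[11, 10, 9] → min 9
[10, 9, -6] → min -6
[9, -6, 2] → min -6
[-6, 2, 8] → min -6
[2, 8, -6] → min -6
[8, -6, -9] → min -9
[-6, -9, -1] → min -9
[-9, -1, 11] → min -9
Largest of these is 10.

10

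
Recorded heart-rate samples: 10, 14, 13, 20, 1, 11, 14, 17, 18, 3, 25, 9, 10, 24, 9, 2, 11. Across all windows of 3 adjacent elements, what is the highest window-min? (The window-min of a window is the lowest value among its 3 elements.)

14

[10, 14, 13] → min 10
[14, 13, 20] → min 13
[13, 20, 1] → min 1
[20, 1, 11] → min 1
[1, 11, 14] → min 1
[11, 14, 17] → min 11
[14, 17, 18] → min 14
[17, 18, 3] → min 3
[18, 3, 25] → min 3
[3, 25, 9] → min 3
[25, 9, 10] → min 9
[9, 10, 24] → min 9
[10, 24, 9] → min 9
[24, 9, 2] → min 2
[9, 2, 11] → min 2
Highest of these is 14.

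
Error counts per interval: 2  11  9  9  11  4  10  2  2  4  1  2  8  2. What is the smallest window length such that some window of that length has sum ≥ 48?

6

add 2: running sum 2 < 48
add 11: running sum 13 < 48
add 9: running sum 22 < 48
add 9: running sum 31 < 48
add 11: running sum 42 < 48
add 4: running sum 46 < 48
add 10: shortest ending here [11, 9, 9, 11, 4, 10] sum 54, len 6
add 2: shortest ending here [11, 9, 9, 11, 4, 10, 2] sum 56, len 7
add 2: shortest ending here [11, 9, 9, 11, 4, 10, 2, 2] sum 58, len 8
add 4: shortest ending here [9, 9, 11, 4, 10, 2, 2, 4] sum 51, len 8
add 1: shortest ending here [9, 9, 11, 4, 10, 2, 2, 4, 1] sum 52, len 9
add 2: shortest ending here [9, 9, 11, 4, 10, 2, 2, 4, 1, 2] sum 54, len 10
add 8: shortest ending here [9, 11, 4, 10, 2, 2, 4, 1, 2, 8] sum 53, len 10
add 2: shortest ending here [9, 11, 4, 10, 2, 2, 4, 1, 2, 8, 2] sum 55, len 11
Shortest qualifying length: 6.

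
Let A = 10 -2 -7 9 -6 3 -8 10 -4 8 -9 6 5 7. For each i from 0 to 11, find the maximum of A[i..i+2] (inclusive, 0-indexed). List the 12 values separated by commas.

[10, -2, -7] → max 10
[-2, -7, 9] → max 9
[-7, 9, -6] → max 9
[9, -6, 3] → max 9
[-6, 3, -8] → max 3
[3, -8, 10] → max 10
[-8, 10, -4] → max 10
[10, -4, 8] → max 10
[-4, 8, -9] → max 8
[8, -9, 6] → max 8
[-9, 6, 5] → max 6
[6, 5, 7] → max 7

10, 9, 9, 9, 3, 10, 10, 10, 8, 8, 6, 7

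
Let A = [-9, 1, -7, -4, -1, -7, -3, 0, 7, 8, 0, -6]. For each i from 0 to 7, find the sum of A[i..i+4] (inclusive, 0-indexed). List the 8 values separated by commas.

-20, -18, -22, -15, -4, 5, 12, 9

[-9, 1, -7, -4, -1] → sum -20
[1, -7, -4, -1, -7] → sum -18
[-7, -4, -1, -7, -3] → sum -22
[-4, -1, -7, -3, 0] → sum -15
[-1, -7, -3, 0, 7] → sum -4
[-7, -3, 0, 7, 8] → sum 5
[-3, 0, 7, 8, 0] → sum 12
[0, 7, 8, 0, -6] → sum 9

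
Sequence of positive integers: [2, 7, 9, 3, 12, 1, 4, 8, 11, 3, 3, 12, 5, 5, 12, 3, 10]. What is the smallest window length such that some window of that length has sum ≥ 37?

5

add 2: running sum 2 < 37
add 7: running sum 9 < 37
add 9: running sum 18 < 37
add 3: running sum 21 < 37
add 12: running sum 33 < 37
add 1: running sum 34 < 37
add 4: shortest ending here [2, 7, 9, 3, 12, 1, 4] sum 38, len 7
add 8: shortest ending here [9, 3, 12, 1, 4, 8] sum 37, len 6
add 11: shortest ending here [3, 12, 1, 4, 8, 11] sum 39, len 6
add 3: shortest ending here [12, 1, 4, 8, 11, 3] sum 39, len 6
add 3: shortest ending here [12, 1, 4, 8, 11, 3, 3] sum 42, len 7
add 12: shortest ending here [8, 11, 3, 3, 12] sum 37, len 5
add 5: shortest ending here [8, 11, 3, 3, 12, 5] sum 42, len 6
add 5: shortest ending here [11, 3, 3, 12, 5, 5] sum 39, len 6
add 12: shortest ending here [3, 12, 5, 5, 12] sum 37, len 5
add 3: shortest ending here [12, 5, 5, 12, 3] sum 37, len 5
add 10: shortest ending here [12, 5, 5, 12, 3, 10] sum 47, len 6
Shortest qualifying length: 5.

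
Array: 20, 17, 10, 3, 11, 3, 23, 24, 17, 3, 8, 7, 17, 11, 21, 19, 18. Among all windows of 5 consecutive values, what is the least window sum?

44

[20, 17, 10, 3, 11] → sum 61
[17, 10, 3, 11, 3] → sum 44
[10, 3, 11, 3, 23] → sum 50
[3, 11, 3, 23, 24] → sum 64
[11, 3, 23, 24, 17] → sum 78
[3, 23, 24, 17, 3] → sum 70
[23, 24, 17, 3, 8] → sum 75
[24, 17, 3, 8, 7] → sum 59
[17, 3, 8, 7, 17] → sum 52
[3, 8, 7, 17, 11] → sum 46
[8, 7, 17, 11, 21] → sum 64
[7, 17, 11, 21, 19] → sum 75
[17, 11, 21, 19, 18] → sum 86
Least of these is 44.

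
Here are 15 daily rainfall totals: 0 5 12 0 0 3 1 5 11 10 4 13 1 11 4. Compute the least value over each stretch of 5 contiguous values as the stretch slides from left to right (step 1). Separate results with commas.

Sliding a size-5 window across the 15 values:
(0, 5, 12, 0, 0) → min 0
(5, 12, 0, 0, 3) → min 0
(12, 0, 0, 3, 1) → min 0
(0, 0, 3, 1, 5) → min 0
(0, 3, 1, 5, 11) → min 0
(3, 1, 5, 11, 10) → min 1
(1, 5, 11, 10, 4) → min 1
(5, 11, 10, 4, 13) → min 4
(11, 10, 4, 13, 1) → min 1
(10, 4, 13, 1, 11) → min 1
(4, 13, 1, 11, 4) → min 1

0, 0, 0, 0, 0, 1, 1, 4, 1, 1, 1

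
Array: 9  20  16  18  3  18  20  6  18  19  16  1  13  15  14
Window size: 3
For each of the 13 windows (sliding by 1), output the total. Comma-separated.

Sliding a size-3 window across the 15 values:
9 20 16 → sum 45
20 16 18 → sum 54
16 18 3 → sum 37
18 3 18 → sum 39
3 18 20 → sum 41
18 20 6 → sum 44
20 6 18 → sum 44
6 18 19 → sum 43
18 19 16 → sum 53
19 16 1 → sum 36
16 1 13 → sum 30
1 13 15 → sum 29
13 15 14 → sum 42

45, 54, 37, 39, 41, 44, 44, 43, 53, 36, 30, 29, 42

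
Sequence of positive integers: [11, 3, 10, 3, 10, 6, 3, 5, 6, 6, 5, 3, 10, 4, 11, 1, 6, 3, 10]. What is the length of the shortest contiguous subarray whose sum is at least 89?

Extend right; whenever the sum reaches 89, record the length and shrink from the left:
add 11: running sum 11 < 89
add 3: running sum 14 < 89
add 10: running sum 24 < 89
add 3: running sum 27 < 89
add 10: running sum 37 < 89
add 6: running sum 43 < 89
add 3: running sum 46 < 89
add 5: running sum 51 < 89
add 6: running sum 57 < 89
add 6: running sum 63 < 89
add 5: running sum 68 < 89
add 3: running sum 71 < 89
add 10: running sum 81 < 89
add 4: running sum 85 < 89
end 14: [11, 3, 10, 3, 10, 6, 3, 5, 6, 6, 5, 3, 10, 4, 11] sum 96, len 15
end 15: [11, 3, 10, 3, 10, 6, 3, 5, 6, 6, 5, 3, 10, 4, 11, 1] sum 97, len 16
end 16: [10, 3, 10, 6, 3, 5, 6, 6, 5, 3, 10, 4, 11, 1, 6] sum 89, len 15
end 17: [10, 3, 10, 6, 3, 5, 6, 6, 5, 3, 10, 4, 11, 1, 6, 3] sum 92, len 16
end 18: [10, 6, 3, 5, 6, 6, 5, 3, 10, 4, 11, 1, 6, 3, 10] sum 89, len 15
Shortest qualifying length: 15.

15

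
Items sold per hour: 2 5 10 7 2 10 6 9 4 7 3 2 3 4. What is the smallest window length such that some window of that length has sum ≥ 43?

6

add 2: running sum 2 < 43
add 5: running sum 7 < 43
add 10: running sum 17 < 43
add 7: running sum 24 < 43
add 2: running sum 26 < 43
add 10: running sum 36 < 43
add 6: running sum 42 < 43
add 9: shortest ending here [10, 7, 2, 10, 6, 9] sum 44, len 6
add 4: shortest ending here [10, 7, 2, 10, 6, 9, 4] sum 48, len 7
add 7: shortest ending here [7, 2, 10, 6, 9, 4, 7] sum 45, len 7
add 3: shortest ending here [7, 2, 10, 6, 9, 4, 7, 3] sum 48, len 8
add 2: shortest ending here [2, 10, 6, 9, 4, 7, 3, 2] sum 43, len 8
add 3: shortest ending here [10, 6, 9, 4, 7, 3, 2, 3] sum 44, len 8
add 4: shortest ending here [10, 6, 9, 4, 7, 3, 2, 3, 4] sum 48, len 9
Shortest qualifying length: 6.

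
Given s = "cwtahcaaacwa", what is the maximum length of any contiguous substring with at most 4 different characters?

9

add c: window [c] (1 distinct), len 1
add w: window [c, w] (2 distinct), len 2
add t: window [c, w, t] (3 distinct), len 3
add a: window [c, w, t, a] (4 distinct), len 4
add h: window [w, t, a, h] (4 distinct), len 4
add c: window [t, a, h, c] (4 distinct), len 4
add a: window [t, a, h, c, a] (4 distinct), len 5
add a: window [t, a, h, c, a, a] (4 distinct), len 6
add a: window [t, a, h, c, a, a, a] (4 distinct), len 7
add c: window [t, a, h, c, a, a, a, c] (4 distinct), len 8
add w: window [a, h, c, a, a, a, c, w] (4 distinct), len 8
add a: window [a, h, c, a, a, a, c, w, a] (4 distinct), len 9
Longest length with ≤4 distinct: 9.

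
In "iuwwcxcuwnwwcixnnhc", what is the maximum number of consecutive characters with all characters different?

5

[i] len 1
[i, u] len 2
[i, u, w] len 3
[w] len 1
[w, c] len 2
[w, c, x] len 3
[x, c] len 2
[x, c, u] len 3
[x, c, u, w] len 4
[x, c, u, w, n] len 5
[n, w] len 2
[w] len 1
[w, c] len 2
[w, c, i] len 3
[w, c, i, x] len 4
[w, c, i, x, n] len 5
[n] len 1
[n, h] len 2
[n, h, c] len 3
Longest all-distinct length: 5.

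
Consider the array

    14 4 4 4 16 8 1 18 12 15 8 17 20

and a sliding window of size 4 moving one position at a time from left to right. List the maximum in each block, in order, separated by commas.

14, 16, 16, 16, 18, 18, 18, 18, 17, 20

14 4 4 4 → max 14
4 4 4 16 → max 16
4 4 16 8 → max 16
4 16 8 1 → max 16
16 8 1 18 → max 18
8 1 18 12 → max 18
1 18 12 15 → max 18
18 12 15 8 → max 18
12 15 8 17 → max 17
15 8 17 20 → max 20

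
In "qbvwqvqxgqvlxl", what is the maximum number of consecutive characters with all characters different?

add q: [q] len 1
add b: [q, b] len 2
add v: [q, b, v] len 3
add w: [q, b, v, w] len 4
add q (repeat q, move left end past it): [b, v, w, q] len 4
add v (repeat v, move left end past it): [w, q, v] len 3
add q (repeat q, move left end past it): [v, q] len 2
add x: [v, q, x] len 3
add g: [v, q, x, g] len 4
add q (repeat q, move left end past it): [x, g, q] len 3
add v: [x, g, q, v] len 4
add l: [x, g, q, v, l] len 5
add x (repeat x, move left end past it): [g, q, v, l, x] len 5
add l (repeat l, move left end past it): [x, l] len 2
Longest all-distinct length: 5.

5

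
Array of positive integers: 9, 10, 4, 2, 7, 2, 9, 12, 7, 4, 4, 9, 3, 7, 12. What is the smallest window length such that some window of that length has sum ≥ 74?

11

add 9: running sum 9 < 74
add 10: running sum 19 < 74
add 4: running sum 23 < 74
add 2: running sum 25 < 74
add 7: running sum 32 < 74
add 2: running sum 34 < 74
add 9: running sum 43 < 74
add 12: running sum 55 < 74
add 7: running sum 62 < 74
add 4: running sum 66 < 74
add 4: running sum 70 < 74
end 11: [9, 10, 4, 2, 7, 2, 9, 12, 7, 4, 4, 9] sum 79, len 12
end 12: [9, 10, 4, 2, 7, 2, 9, 12, 7, 4, 4, 9, 3] sum 82, len 13
end 13: [10, 4, 2, 7, 2, 9, 12, 7, 4, 4, 9, 3, 7] sum 80, len 13
end 14: [7, 2, 9, 12, 7, 4, 4, 9, 3, 7, 12] sum 76, len 11
Shortest qualifying length: 11.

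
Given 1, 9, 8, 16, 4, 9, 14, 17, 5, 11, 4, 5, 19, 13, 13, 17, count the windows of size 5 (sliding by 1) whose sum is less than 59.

10

[1, 9, 8, 16, 4] → sum 38  < 59 ✓
[9, 8, 16, 4, 9] → sum 46  < 59 ✓
[8, 16, 4, 9, 14] → sum 51  < 59 ✓
[16, 4, 9, 14, 17] → sum 60
[4, 9, 14, 17, 5] → sum 49  < 59 ✓
[9, 14, 17, 5, 11] → sum 56  < 59 ✓
[14, 17, 5, 11, 4] → sum 51  < 59 ✓
[17, 5, 11, 4, 5] → sum 42  < 59 ✓
[5, 11, 4, 5, 19] → sum 44  < 59 ✓
[11, 4, 5, 19, 13] → sum 52  < 59 ✓
[4, 5, 19, 13, 13] → sum 54  < 59 ✓
[5, 19, 13, 13, 17] → sum 67
10 windows satisfy the condition.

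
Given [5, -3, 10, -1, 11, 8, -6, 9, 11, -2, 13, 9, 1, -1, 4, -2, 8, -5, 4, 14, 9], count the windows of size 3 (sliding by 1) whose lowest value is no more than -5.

(5, -3, 10) → min -3
(-3, 10, -1) → min -3
(10, -1, 11) → min -1
(-1, 11, 8) → min -1
(11, 8, -6) → min -6  ≤ -5 ✓
(8, -6, 9) → min -6  ≤ -5 ✓
(-6, 9, 11) → min -6  ≤ -5 ✓
(9, 11, -2) → min -2
(11, -2, 13) → min -2
(-2, 13, 9) → min -2
(13, 9, 1) → min 1
(9, 1, -1) → min -1
(1, -1, 4) → min -1
(-1, 4, -2) → min -2
(4, -2, 8) → min -2
(-2, 8, -5) → min -5  ≤ -5 ✓
(8, -5, 4) → min -5  ≤ -5 ✓
(-5, 4, 14) → min -5  ≤ -5 ✓
(4, 14, 9) → min 4
6 windows satisfy the condition.

6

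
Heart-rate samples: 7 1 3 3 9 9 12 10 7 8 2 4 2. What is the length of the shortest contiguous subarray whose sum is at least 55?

6

add 7: running sum 7 < 55
add 1: running sum 8 < 55
add 3: running sum 11 < 55
add 3: running sum 14 < 55
add 9: running sum 23 < 55
add 9: running sum 32 < 55
add 12: running sum 44 < 55
add 10: running sum 54 < 55
add 7: shortest ending here [7, 1, 3, 3, 9, 9, 12, 10, 7] sum 61, len 9
add 8: shortest ending here [9, 9, 12, 10, 7, 8] sum 55, len 6
add 2: shortest ending here [9, 9, 12, 10, 7, 8, 2] sum 57, len 7
add 4: shortest ending here [9, 9, 12, 10, 7, 8, 2, 4] sum 61, len 8
add 2: shortest ending here [9, 9, 12, 10, 7, 8, 2, 4, 2] sum 63, len 9
Shortest qualifying length: 6.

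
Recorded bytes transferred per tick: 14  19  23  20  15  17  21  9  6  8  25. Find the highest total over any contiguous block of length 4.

14 19 23 20 → sum 76
19 23 20 15 → sum 77
23 20 15 17 → sum 75
20 15 17 21 → sum 73
15 17 21 9 → sum 62
17 21 9 6 → sum 53
21 9 6 8 → sum 44
9 6 8 25 → sum 48
Highest of these is 77.

77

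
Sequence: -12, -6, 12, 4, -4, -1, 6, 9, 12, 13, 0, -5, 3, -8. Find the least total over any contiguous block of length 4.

-10

(-12, -6, 12, 4) → sum -2
(-6, 12, 4, -4) → sum 6
(12, 4, -4, -1) → sum 11
(4, -4, -1, 6) → sum 5
(-4, -1, 6, 9) → sum 10
(-1, 6, 9, 12) → sum 26
(6, 9, 12, 13) → sum 40
(9, 12, 13, 0) → sum 34
(12, 13, 0, -5) → sum 20
(13, 0, -5, 3) → sum 11
(0, -5, 3, -8) → sum -10
Least of these is -10.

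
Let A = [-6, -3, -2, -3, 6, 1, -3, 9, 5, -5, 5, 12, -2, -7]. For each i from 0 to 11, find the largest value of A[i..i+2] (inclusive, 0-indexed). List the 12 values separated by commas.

Sliding a size-3 window across the 14 values:
-6 -3 -2 → max -2
-3 -2 -3 → max -2
-2 -3 6 → max 6
-3 6 1 → max 6
6 1 -3 → max 6
1 -3 9 → max 9
-3 9 5 → max 9
9 5 -5 → max 9
5 -5 5 → max 5
-5 5 12 → max 12
5 12 -2 → max 12
12 -2 -7 → max 12

-2, -2, 6, 6, 6, 9, 9, 9, 5, 12, 12, 12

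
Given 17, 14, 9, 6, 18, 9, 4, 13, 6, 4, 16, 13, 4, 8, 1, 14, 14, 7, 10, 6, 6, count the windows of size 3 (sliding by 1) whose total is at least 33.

6

17 14 9 → sum 40  ≥ 33 ✓
14 9 6 → sum 29
9 6 18 → sum 33  ≥ 33 ✓
6 18 9 → sum 33  ≥ 33 ✓
18 9 4 → sum 31
9 4 13 → sum 26
4 13 6 → sum 23
13 6 4 → sum 23
6 4 16 → sum 26
4 16 13 → sum 33  ≥ 33 ✓
16 13 4 → sum 33  ≥ 33 ✓
13 4 8 → sum 25
4 8 1 → sum 13
8 1 14 → sum 23
1 14 14 → sum 29
14 14 7 → sum 35  ≥ 33 ✓
14 7 10 → sum 31
7 10 6 → sum 23
10 6 6 → sum 22
6 windows satisfy the condition.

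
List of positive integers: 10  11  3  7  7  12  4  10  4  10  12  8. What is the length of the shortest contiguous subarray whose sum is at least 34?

add 10: running sum 10 < 34
add 11: running sum 21 < 34
add 3: running sum 24 < 34
add 7: running sum 31 < 34
end 4: [10, 11, 3, 7, 7] sum 38, len 5
end 5: [11, 3, 7, 7, 12] sum 40, len 5
end 6: [11, 3, 7, 7, 12, 4] sum 44, len 6
end 7: [7, 7, 12, 4, 10] sum 40, len 5
end 8: [7, 12, 4, 10, 4] sum 37, len 5
end 9: [12, 4, 10, 4, 10] sum 40, len 5
end 10: [10, 4, 10, 12] sum 36, len 4
end 11: [4, 10, 12, 8] sum 34, len 4
Shortest qualifying length: 4.

4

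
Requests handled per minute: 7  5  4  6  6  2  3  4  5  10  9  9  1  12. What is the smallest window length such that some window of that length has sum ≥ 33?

add 7: running sum 7 < 33
add 5: running sum 12 < 33
add 4: running sum 16 < 33
add 6: running sum 22 < 33
add 6: running sum 28 < 33
add 2: running sum 30 < 33
add 3: shortest ending here [7, 5, 4, 6, 6, 2, 3] sum 33, len 7
add 4: shortest ending here [7, 5, 4, 6, 6, 2, 3, 4] sum 37, len 8
add 5: shortest ending here [5, 4, 6, 6, 2, 3, 4, 5] sum 35, len 8
add 10: shortest ending here [6, 6, 2, 3, 4, 5, 10] sum 36, len 7
add 9: shortest ending here [2, 3, 4, 5, 10, 9] sum 33, len 6
add 9: shortest ending here [5, 10, 9, 9] sum 33, len 4
add 1: shortest ending here [5, 10, 9, 9, 1] sum 34, len 5
add 12: shortest ending here [10, 9, 9, 1, 12] sum 41, len 5
Shortest qualifying length: 4.

4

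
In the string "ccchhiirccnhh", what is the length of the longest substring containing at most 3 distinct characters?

[c] 1 distinct, len 1
[c, c] 1 distinct, len 2
[c, c, c] 1 distinct, len 3
[c, c, c, h] 2 distinct, len 4
[c, c, c, h, h] 2 distinct, len 5
[c, c, c, h, h, i] 3 distinct, len 6
[c, c, c, h, h, i, i] 3 distinct, len 7
[h, h, i, i, r] 3 distinct, len 5
[i, i, r, c] 3 distinct, len 4
[i, i, r, c, c] 3 distinct, len 5
[r, c, c, n] 3 distinct, len 4
[c, c, n, h] 3 distinct, len 4
[c, c, n, h, h] 3 distinct, len 5
Longest length with ≤3 distinct: 7.

7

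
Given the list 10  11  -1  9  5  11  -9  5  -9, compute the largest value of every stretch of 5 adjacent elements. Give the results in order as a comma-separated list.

11, 11, 11, 11, 11

Sliding a size-5 window across the 9 values:
[10, 11, -1, 9, 5] → max 11
[11, -1, 9, 5, 11] → max 11
[-1, 9, 5, 11, -9] → max 11
[9, 5, 11, -9, 5] → max 11
[5, 11, -9, 5, -9] → max 11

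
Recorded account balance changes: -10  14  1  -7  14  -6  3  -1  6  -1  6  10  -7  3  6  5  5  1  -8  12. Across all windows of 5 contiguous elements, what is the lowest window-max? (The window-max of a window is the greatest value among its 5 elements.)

6

Window maxs for each of the 16 positions:
-10 14 1 -7 14 → max 14
14 1 -7 14 -6 → max 14
1 -7 14 -6 3 → max 14
-7 14 -6 3 -1 → max 14
14 -6 3 -1 6 → max 14
-6 3 -1 6 -1 → max 6
3 -1 6 -1 6 → max 6
-1 6 -1 6 10 → max 10
6 -1 6 10 -7 → max 10
-1 6 10 -7 3 → max 10
6 10 -7 3 6 → max 10
10 -7 3 6 5 → max 10
-7 3 6 5 5 → max 6
3 6 5 5 1 → max 6
6 5 5 1 -8 → max 6
5 5 1 -8 12 → max 12
Lowest of these is 6.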